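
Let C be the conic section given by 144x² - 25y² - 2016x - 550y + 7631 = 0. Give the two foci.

Group: 144(x² - 14x) -25(y² + 22y) = -7631
Complete the square: 144(x - 7)² -25(y + 11)² = -7631 + 7056 - 3025 = -3600
Dividing both sides by -3600: (y + 11)²/144 - (x - 7)²/25 = 1
Hyperbola, center (7, -11), transverse axis vertical; a² = 144, b² = 25.
c² = a² + b² = 144 + 25 = 169, so c = 13.
Foci lie on the vertical axis through the center: (h, k ± c).

(7, -24) and (7, 2)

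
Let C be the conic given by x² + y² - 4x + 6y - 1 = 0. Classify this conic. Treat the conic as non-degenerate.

circle

No xy term. Coefficients of x² and y² are A = 1, C = 1.
A = C (same sign) ⇒ circle.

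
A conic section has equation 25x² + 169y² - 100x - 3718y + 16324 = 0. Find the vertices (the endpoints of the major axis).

(-11, 11) and (15, 11)

Rearranging, 25(x² - 4x) + 169(y² - 22y) = -16324.
25(x - 2)² + 169(y - 11)² = -16324 + 100 + 20449 = 4225
Dividing both sides by 4225: (x - 2)²/169 + (y - 11)²/25 = 1
Ellipse, center (2, 11), major axis horizontal; a² = 169, b² = 25.
a = 13. Vertices at (h ± a, k).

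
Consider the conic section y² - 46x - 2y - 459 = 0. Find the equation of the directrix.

Only y is squared. Complete the square in y: (y - 1)² = 46(x + 10).
Vertex (-10, 1); 4p = 46 so p = 23/2. Opens right.
Directrix is the vertical line x = h − p = -10 − (23/2) = -43/2.

x = -43/2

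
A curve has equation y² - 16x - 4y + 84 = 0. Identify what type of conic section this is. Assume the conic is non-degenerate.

No xy term. Coefficients of x² and y² are A = 0, C = 1.
Exactly one squared variable ⇒ parabola.

parabola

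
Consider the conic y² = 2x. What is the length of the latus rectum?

2

Vertex (0, 0); 4p = 2 so p = 1/2. Opens right.
Latus rectum length = |4p| = 2.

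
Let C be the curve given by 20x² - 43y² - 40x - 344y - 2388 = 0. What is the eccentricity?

Group: 20(x² - 2x) -43(y² + 8y) = 2388
Complete the square in x and y: 20(x - 1)² -43(y + 4)² = 2388 + 20 - 688 = 1720
Divide through by 1720 to get (x - 1)²/86 - (y + 4)²/40 = 1.
Hyperbola, center (1, -4), transverse axis horizontal; a² = 86, b² = 40.
c² = a² + b² = 126, so c = 3√14.
e = c/a = 3√14/√86 = 3√301/43.

e = 3√301/43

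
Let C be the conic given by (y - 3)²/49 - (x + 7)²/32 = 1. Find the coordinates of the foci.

(-7, -6) and (-7, 12)

Center (-7, 3). The positive term is the y-term, so the transverse axis is vertical; a² = 49, b² = 32.
c² = a² + b² = 49 + 32 = 81, so c = 9.
Foci lie on the vertical axis through the center: (h, k ± c).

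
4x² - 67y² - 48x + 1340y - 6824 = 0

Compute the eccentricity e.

Group the x- and y-terms: 4(x² - 12x) -67(y² - 20y) = 6824
Complete the square: 4(x - 6)² -67(y - 10)² = 6824 + 144 - 6700 = 268
Dividing both sides by 268: (x - 6)²/67 - (y - 10)²/4 = 1
Hyperbola, center (6, 10), transverse axis horizontal; a² = 67, b² = 4.
c² = a² + b² = 71, so c = √71.
e = c/a = √71/√67 = √4757/67.

e = √4757/67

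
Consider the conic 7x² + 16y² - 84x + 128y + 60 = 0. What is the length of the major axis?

16

Group: 7(x² - 12x) + 16(y² + 8y) = -60
7(x - 6)² + 16(y + 4)² = -60 + 252 + 256 = 448
Divide through by 448 to get (x - 6)²/64 + (y + 4)²/28 = 1.
Ellipse, center (6, -4), major axis horizontal; a² = 64, b² = 28.
a² = 64 so a = 8; the major axis has length 2a = 16.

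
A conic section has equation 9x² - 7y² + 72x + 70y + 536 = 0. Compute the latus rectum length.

Group: 9(x² + 8x) -7(y² - 10y) = -536
Completing the square gives 9(x + 4)² -7(y - 5)² = -536 + 144 - 175 = -567.
Dividing both sides by -567: (y - 5)²/81 - (x + 4)²/63 = 1
Hyperbola, center (-4, 5), transverse axis vertical; a² = 81, b² = 63.
Latus rectum length = 2b²/a = 2·63/9 = 14.

14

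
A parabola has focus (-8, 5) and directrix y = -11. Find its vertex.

The vertex is the midpoint between the focus and the directrix along the axis of symmetry.
Axis is vertical (directrix is horizontal). Vertex y-coordinate = (5 + (-11))/2 = -3; x-coordinate = -8.

(-8, -3)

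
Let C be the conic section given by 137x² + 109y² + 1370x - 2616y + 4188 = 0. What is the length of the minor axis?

2√109

Rearranging, 137(x² + 10x) + 109(y² - 24y) = -4188.
Complete the square in x and y: 137(x + 5)² + 109(y - 12)² = -4188 + 3425 + 15696 = 14933
Divide through by 14933 to get (x + 5)²/109 + (y - 12)²/137 = 1.
Ellipse, center (-5, 12), major axis vertical; a² = 137, b² = 109.
b² = 109 so b = √109; the minor axis has length 2b = 2√109.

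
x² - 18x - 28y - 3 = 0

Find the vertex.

(9, -3)

Only x is squared. Complete the square in x: (x - 9)² = 28(y + 3).
Vertex (9, -3); 4p = 28 so p = 7. Opens up.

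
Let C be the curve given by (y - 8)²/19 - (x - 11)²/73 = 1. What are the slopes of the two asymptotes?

√1387/73 and -√1387/73

Center (11, 8). The positive term is the y-term, so the transverse axis is vertical; a² = 19, b² = 73.
For a vertical hyperbola the asymptotes have slope ±a/b.
Here that is ±√19/√73 = ±√1387/73.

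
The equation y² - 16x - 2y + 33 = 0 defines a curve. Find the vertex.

(2, 1)

Only y is squared. Complete the square in y: (y - 1)² = 16(x - 2).
Vertex (2, 1); 4p = 16 so p = 4. Opens right.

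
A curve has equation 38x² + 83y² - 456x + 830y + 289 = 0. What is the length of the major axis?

Group: 38(x² - 12x) + 83(y² + 10y) = -289
Complete the square in x and y: 38(x - 6)² + 83(y + 5)² = -289 + 1368 + 2075 = 3154
Divide by 3154: (x - 6)²/83 + (y + 5)²/38 = 1
Ellipse, center (6, -5), major axis horizontal; a² = 83, b² = 38.
a² = 83 so a = √83; the major axis has length 2a = 2√83.

2√83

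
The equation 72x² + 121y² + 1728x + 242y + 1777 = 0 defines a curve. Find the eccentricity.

e = 7/11

Collect terms: 72(x² + 24x) + 121(y² + 2y) = -1777
Completing the square gives 72(x + 12)² + 121(y + 1)² = -1777 + 10368 + 121 = 8712.
Dividing both sides by 8712: (x + 12)²/121 + (y + 1)²/72 = 1
Ellipse, center (-12, -1), major axis horizontal; a² = 121, b² = 72.
c² = a² - b² = 49, so c = 7.
e = c/a = 7/11.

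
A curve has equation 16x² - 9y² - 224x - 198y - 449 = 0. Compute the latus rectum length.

Collect terms: 16(x² - 14x) -9(y² + 22y) = 449
16(x - 7)² -9(y + 11)² = 449 + 784 - 1089 = 144
Dividing both sides by 144: (x - 7)²/9 - (y + 11)²/16 = 1
Hyperbola, center (7, -11), transverse axis horizontal; a² = 9, b² = 16.
Latus rectum length = 2b²/a = 2·16/3 = 32/3.

32/3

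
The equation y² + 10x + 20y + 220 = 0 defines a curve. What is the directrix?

Only y is squared. Complete the square in y: (y + 10)² = -10(x + 12).
Vertex (-12, -10); 4p = -10 so p = -5/2. Opens left.
Directrix is the vertical line x = h − p = -12 − (-5/2) = -19/2.

x = -19/2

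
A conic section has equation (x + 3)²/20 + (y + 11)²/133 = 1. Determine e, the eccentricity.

e = √15029/133

Center (-3, -11). The larger denominator 133 sits under the y-term, so the major axis is vertical; a² = 133, b² = 20.
c² = a² - b² = 113, so c = √113.
e = c/a = √113/√133 = √15029/133.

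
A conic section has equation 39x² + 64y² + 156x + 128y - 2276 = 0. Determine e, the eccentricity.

Group the x- and y-terms: 39(x² + 4x) + 64(y² + 2y) = 2276
Complete the square in x and y: 39(x + 2)² + 64(y + 1)² = 2276 + 156 + 64 = 2496
Divide through by 2496 to get (x + 2)²/64 + (y + 1)²/39 = 1.
Ellipse, center (-2, -1), major axis horizontal; a² = 64, b² = 39.
c² = a² - b² = 25, so c = 5.
e = c/a = 5/8.

e = 5/8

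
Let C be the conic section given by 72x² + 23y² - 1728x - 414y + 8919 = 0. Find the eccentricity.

e = 7√2/12

Rearranging, 72(x² - 24x) + 23(y² - 18y) = -8919.
Completing the square gives 72(x - 12)² + 23(y - 9)² = -8919 + 10368 + 1863 = 3312.
Divide through by 3312 to get (x - 12)²/46 + (y - 9)²/144 = 1.
Ellipse, center (12, 9), major axis vertical; a² = 144, b² = 46.
c² = a² - b² = 98, so c = 7√2.
e = c/a = 7√2/12.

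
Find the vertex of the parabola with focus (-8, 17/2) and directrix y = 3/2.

(-8, 5)

The vertex is the midpoint between the focus and the directrix along the axis of symmetry.
Axis is vertical (directrix is horizontal). Vertex y-coordinate = (17/2 + 3/2)/2 = 5; x-coordinate = -8.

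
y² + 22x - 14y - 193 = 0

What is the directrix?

Only y is squared. Complete the square in y: (y - 7)² = -22(x - 11).
Vertex (11, 7); 4p = -22 so p = -11/2. Opens left.
Directrix is the vertical line x = h − p = 11 − (-11/2) = 33/2.

x = 33/2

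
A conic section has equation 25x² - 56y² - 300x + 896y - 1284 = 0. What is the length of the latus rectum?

112/5

Group: 25(x² - 12x) -56(y² - 16y) = 1284
Complete the square: 25(x - 6)² -56(y - 8)² = 1284 + 900 - 3584 = -1400
Dividing both sides by -1400: (y - 8)²/25 - (x - 6)²/56 = 1
Hyperbola, center (6, 8), transverse axis vertical; a² = 25, b² = 56.
Latus rectum length = 2b²/a = 2·56/5 = 112/5.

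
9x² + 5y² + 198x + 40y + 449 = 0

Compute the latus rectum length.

Collect terms: 9(x² + 22x) + 5(y² + 8y) = -449
Completing the square gives 9(x + 11)² + 5(y + 4)² = -449 + 1089 + 80 = 720.
Divide by 720: (x + 11)²/80 + (y + 4)²/144 = 1
Ellipse, center (-11, -4), major axis vertical; a² = 144, b² = 80.
Latus rectum length = 2b²/a = 2·80/12 = 40/3.

40/3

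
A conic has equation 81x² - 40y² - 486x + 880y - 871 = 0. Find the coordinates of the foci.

Collect terms: 81(x² - 6x) -40(y² - 22y) = 871
81(x - 3)² -40(y - 11)² = 871 + 729 - 4840 = -3240
Dividing both sides by -3240: (y - 11)²/81 - (x - 3)²/40 = 1
Hyperbola, center (3, 11), transverse axis vertical; a² = 81, b² = 40.
c² = a² + b² = 81 + 40 = 121, so c = 11.
Foci lie on the vertical axis through the center: (h, k ± c).

(3, 0) and (3, 22)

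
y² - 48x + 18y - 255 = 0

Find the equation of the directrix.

Only y is squared. Complete the square in y: (y + 9)² = 48(x + 7).
Vertex (-7, -9); 4p = 48 so p = 12. Opens right.
Directrix is the vertical line x = h − p = -7 − (12) = -19.

x = -19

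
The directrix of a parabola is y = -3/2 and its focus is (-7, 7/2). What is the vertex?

(-7, 1)

The vertex is the midpoint between the focus and the directrix along the axis of symmetry.
Axis is vertical (directrix is horizontal). Vertex y-coordinate = (7/2 + (-3/2))/2 = 1; x-coordinate = -7.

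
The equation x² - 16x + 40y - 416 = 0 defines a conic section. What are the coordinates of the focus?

(8, 2)

Only x is squared. Complete the square in x: (x - 8)² = -40(y - 12).
Vertex (8, 12); 4p = -40 so p = -10. Opens down.
Focus is p units from the vertex along the axis: (h, k + p).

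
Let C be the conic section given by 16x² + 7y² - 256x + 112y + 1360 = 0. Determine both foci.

Collect terms: 16(x² - 16x) + 7(y² + 16y) = -1360
Completing the square gives 16(x - 8)² + 7(y + 8)² = -1360 + 1024 + 448 = 112.
Dividing both sides by 112: (x - 8)²/7 + (y + 8)²/16 = 1
Ellipse, center (8, -8), major axis vertical; a² = 16, b² = 7.
c² = a² - b² = 16 - 7 = 9, so c = 3.
Foci lie on the vertical axis through the center: (h, k ± c).

(8, -11) and (8, -5)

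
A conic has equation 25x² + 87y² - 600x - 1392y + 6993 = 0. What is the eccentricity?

e = √5394/87

Group the x- and y-terms: 25(x² - 24x) + 87(y² - 16y) = -6993
Completing the square gives 25(x - 12)² + 87(y - 8)² = -6993 + 3600 + 5568 = 2175.
Dividing both sides by 2175: (x - 12)²/87 + (y - 8)²/25 = 1
Ellipse, center (12, 8), major axis horizontal; a² = 87, b² = 25.
c² = a² - b² = 62, so c = √62.
e = c/a = √62/√87 = √5394/87.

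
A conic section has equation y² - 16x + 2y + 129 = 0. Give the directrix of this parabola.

x = 4

Only y is squared. Complete the square in y: (y + 1)² = 16(x - 8).
Vertex (8, -1); 4p = 16 so p = 4. Opens right.
Directrix is the vertical line x = h − p = 8 − (4) = 4.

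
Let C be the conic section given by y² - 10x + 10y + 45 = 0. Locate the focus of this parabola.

(9/2, -5)

Only y is squared. Complete the square in y: (y + 5)² = 10(x - 2).
Vertex (2, -5); 4p = 10 so p = 5/2. Opens right.
Focus is p units from the vertex along the axis: (h + p, k).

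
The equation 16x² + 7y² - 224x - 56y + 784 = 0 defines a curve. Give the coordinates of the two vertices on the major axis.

16(x² - 14x) + 7(y² - 8y) = -784
Completing the square gives 16(x - 7)² + 7(y - 4)² = -784 + 784 + 112 = 112.
Divide by 112: (x - 7)²/7 + (y - 4)²/16 = 1
Ellipse, center (7, 4), major axis vertical; a² = 16, b² = 7.
a = 4. Vertices at (h, k ± a).

(7, 0) and (7, 8)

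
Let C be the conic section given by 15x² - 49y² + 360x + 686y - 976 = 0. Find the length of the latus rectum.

30/7

Collect terms: 15(x² + 24x) -49(y² - 14y) = 976
15(x + 12)² -49(y - 7)² = 976 + 2160 - 2401 = 735
Dividing both sides by 735: (x + 12)²/49 - (y - 7)²/15 = 1
Hyperbola, center (-12, 7), transverse axis horizontal; a² = 49, b² = 15.
Latus rectum length = 2b²/a = 2·15/7 = 30/7.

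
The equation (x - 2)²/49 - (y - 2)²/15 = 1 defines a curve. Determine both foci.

Center (2, 2). The positive term is the x-term, so the transverse axis is horizontal; a² = 49, b² = 15.
c² = a² + b² = 49 + 15 = 64, so c = 8.
Foci lie on the horizontal axis through the center: (h ± c, k).

(-6, 2) and (10, 2)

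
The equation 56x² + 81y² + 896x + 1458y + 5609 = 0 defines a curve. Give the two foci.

Collect terms: 56(x² + 16x) + 81(y² + 18y) = -5609
Complete the square in x and y: 56(x + 8)² + 81(y + 9)² = -5609 + 3584 + 6561 = 4536
Divide by 4536: (x + 8)²/81 + (y + 9)²/56 = 1
Ellipse, center (-8, -9), major axis horizontal; a² = 81, b² = 56.
c² = a² - b² = 81 - 56 = 25, so c = 5.
Foci lie on the horizontal axis through the center: (h ± c, k).

(-13, -9) and (-3, -9)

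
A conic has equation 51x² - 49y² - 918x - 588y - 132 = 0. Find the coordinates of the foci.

Collect terms: 51(x² - 18x) -49(y² + 12y) = 132
Complete the square in x and y: 51(x - 9)² -49(y + 6)² = 132 + 4131 - 1764 = 2499
Divide through by 2499 to get (x - 9)²/49 - (y + 6)²/51 = 1.
Hyperbola, center (9, -6), transverse axis horizontal; a² = 49, b² = 51.
c² = a² + b² = 49 + 51 = 100, so c = 10.
Foci lie on the horizontal axis through the center: (h ± c, k).

(-1, -6) and (19, -6)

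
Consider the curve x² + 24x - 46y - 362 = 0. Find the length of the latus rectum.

46

Only x is squared. Complete the square in x: (x + 12)² = 46(y + 11).
Vertex (-12, -11); 4p = 46 so p = 23/2. Opens up.
Latus rectum length = |4p| = 46.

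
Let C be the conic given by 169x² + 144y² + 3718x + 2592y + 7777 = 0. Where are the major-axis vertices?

(-11, -22) and (-11, 4)

Rearranging, 169(x² + 22x) + 144(y² + 18y) = -7777.
Complete the square in x and y: 169(x + 11)² + 144(y + 9)² = -7777 + 20449 + 11664 = 24336
Dividing both sides by 24336: (x + 11)²/144 + (y + 9)²/169 = 1
Ellipse, center (-11, -9), major axis vertical; a² = 169, b² = 144.
a = 13. Vertices at (h, k ± a).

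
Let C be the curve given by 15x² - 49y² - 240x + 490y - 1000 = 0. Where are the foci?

Rearranging, 15(x² - 16x) -49(y² - 10y) = 1000.
Complete the square: 15(x - 8)² -49(y - 5)² = 1000 + 960 - 1225 = 735
Divide through by 735 to get (x - 8)²/49 - (y - 5)²/15 = 1.
Hyperbola, center (8, 5), transverse axis horizontal; a² = 49, b² = 15.
c² = a² + b² = 49 + 15 = 64, so c = 8.
Foci lie on the horizontal axis through the center: (h ± c, k).

(0, 5) and (16, 5)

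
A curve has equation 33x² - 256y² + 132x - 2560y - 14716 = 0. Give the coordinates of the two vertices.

Group: 33(x² + 4x) -256(y² + 10y) = 14716
Complete the square: 33(x + 2)² -256(y + 5)² = 14716 + 132 - 6400 = 8448
Divide by 8448: (x + 2)²/256 - (y + 5)²/33 = 1
Hyperbola, center (-2, -5), transverse axis horizontal; a² = 256, b² = 33.
a = 16. Vertices at (h ± a, k).

(-18, -5) and (14, -5)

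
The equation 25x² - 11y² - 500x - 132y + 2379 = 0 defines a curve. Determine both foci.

Group the x- and y-terms: 25(x² - 20x) -11(y² + 12y) = -2379
Completing the square gives 25(x - 10)² -11(y + 6)² = -2379 + 2500 - 396 = -275.
Divide through by -275 to get (y + 6)²/25 - (x - 10)²/11 = 1.
Hyperbola, center (10, -6), transverse axis vertical; a² = 25, b² = 11.
c² = a² + b² = 25 + 11 = 36, so c = 6.
Foci lie on the vertical axis through the center: (h, k ± c).

(10, -12) and (10, 0)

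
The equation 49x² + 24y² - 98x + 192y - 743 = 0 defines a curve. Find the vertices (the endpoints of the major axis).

(1, -11) and (1, 3)

Collect terms: 49(x² - 2x) + 24(y² + 8y) = 743
Completing the square gives 49(x - 1)² + 24(y + 4)² = 743 + 49 + 384 = 1176.
Divide through by 1176 to get (x - 1)²/24 + (y + 4)²/49 = 1.
Ellipse, center (1, -4), major axis vertical; a² = 49, b² = 24.
a = 7. Vertices at (h, k ± a).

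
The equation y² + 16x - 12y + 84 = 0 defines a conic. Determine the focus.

(-7, 6)

Only y is squared. Complete the square in y: (y - 6)² = -16(x + 3).
Vertex (-3, 6); 4p = -16 so p = -4. Opens left.
Focus is p units from the vertex along the axis: (h + p, k).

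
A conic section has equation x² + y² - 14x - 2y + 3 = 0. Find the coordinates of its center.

(7, 1)

(x² - 14x) + (y² - 2y) = -3
Complete the square: (x - 7)² + (y - 1)² = -3 + 49 + 1 = 47
So (x - 7)² + (y - 1)² = 47.
Circle centered at (7, 1) with r² = 47.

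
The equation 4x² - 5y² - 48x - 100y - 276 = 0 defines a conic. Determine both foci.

(6, -16) and (6, -4)

Rearranging, 4(x² - 12x) -5(y² + 20y) = 276.
Complete the square in x and y: 4(x - 6)² -5(y + 10)² = 276 + 144 - 500 = -80
Dividing both sides by -80: (y + 10)²/16 - (x - 6)²/20 = 1
Hyperbola, center (6, -10), transverse axis vertical; a² = 16, b² = 20.
c² = a² + b² = 16 + 20 = 36, so c = 6.
Foci lie on the vertical axis through the center: (h, k ± c).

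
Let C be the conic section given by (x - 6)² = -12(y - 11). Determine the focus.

Vertex (6, 11); 4p = -12 so p = -3. Opens down.
Focus is p units from the vertex along the axis: (h, k + p).

(6, 8)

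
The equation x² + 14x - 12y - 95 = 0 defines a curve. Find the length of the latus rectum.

Only x is squared. Complete the square in x: (x + 7)² = 12(y + 12).
Vertex (-7, -12); 4p = 12 so p = 3. Opens up.
Latus rectum length = |4p| = 12.

12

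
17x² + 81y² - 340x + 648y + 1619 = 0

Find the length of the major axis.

18

Collect terms: 17(x² - 20x) + 81(y² + 8y) = -1619
17(x - 10)² + 81(y + 4)² = -1619 + 1700 + 1296 = 1377
Dividing both sides by 1377: (x - 10)²/81 + (y + 4)²/17 = 1
Ellipse, center (10, -4), major axis horizontal; a² = 81, b² = 17.
a² = 81 so a = 9; the major axis has length 2a = 18.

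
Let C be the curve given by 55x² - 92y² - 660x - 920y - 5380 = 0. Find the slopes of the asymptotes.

√1265/46 and -√1265/46

Collect terms: 55(x² - 12x) -92(y² + 10y) = 5380
Complete the square: 55(x - 6)² -92(y + 5)² = 5380 + 1980 - 2300 = 5060
Dividing both sides by 5060: (x - 6)²/92 - (y + 5)²/55 = 1
Hyperbola, center (6, -5), transverse axis horizontal; a² = 92, b² = 55.
For a horizontal hyperbola the asymptotes have slope ±b/a.
Here that is ±√55/2√23 = ±√1265/46.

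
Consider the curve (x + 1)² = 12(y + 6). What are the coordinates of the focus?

Vertex (-1, -6); 4p = 12 so p = 3. Opens up.
Focus is p units from the vertex along the axis: (h, k + p).

(-1, -3)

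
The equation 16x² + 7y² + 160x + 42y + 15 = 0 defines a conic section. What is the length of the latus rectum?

Group: 16(x² + 10x) + 7(y² + 6y) = -15
Complete the square in x and y: 16(x + 5)² + 7(y + 3)² = -15 + 400 + 63 = 448
Dividing both sides by 448: (x + 5)²/28 + (y + 3)²/64 = 1
Ellipse, center (-5, -3), major axis vertical; a² = 64, b² = 28.
Latus rectum length = 2b²/a = 2·28/8 = 7.

7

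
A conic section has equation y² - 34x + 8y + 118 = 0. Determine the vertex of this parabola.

Only y is squared. Complete the square in y: (y + 4)² = 34(x - 3).
Vertex (3, -4); 4p = 34 so p = 17/2. Opens right.

(3, -4)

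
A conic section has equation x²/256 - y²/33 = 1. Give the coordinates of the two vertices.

Center (0, 0). The positive term is the x-term, so the transverse axis is horizontal; a² = 256, b² = 33.
a = 16. Vertices at (h ± a, k).

(-16, 0) and (16, 0)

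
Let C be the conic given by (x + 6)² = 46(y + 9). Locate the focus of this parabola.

(-6, 5/2)

Vertex (-6, -9); 4p = 46 so p = 23/2. Opens up.
Focus is p units from the vertex along the axis: (h, k + p).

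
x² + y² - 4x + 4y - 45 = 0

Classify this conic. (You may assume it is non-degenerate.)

No xy term. Coefficients of x² and y² are A = 1, C = 1.
A = C (same sign) ⇒ circle.

circle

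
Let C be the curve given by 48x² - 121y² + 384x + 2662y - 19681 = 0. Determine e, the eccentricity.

e = 13/11

Group the x- and y-terms: 48(x² + 8x) -121(y² - 22y) = 19681
Complete the square: 48(x + 4)² -121(y - 11)² = 19681 + 768 - 14641 = 5808
Dividing both sides by 5808: (x + 4)²/121 - (y - 11)²/48 = 1
Hyperbola, center (-4, 11), transverse axis horizontal; a² = 121, b² = 48.
c² = a² + b² = 169, so c = 13.
e = c/a = 13/11.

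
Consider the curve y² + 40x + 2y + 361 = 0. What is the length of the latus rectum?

40

Only y is squared. Complete the square in y: (y + 1)² = -40(x + 9).
Vertex (-9, -1); 4p = -40 so p = -10. Opens left.
Latus rectum length = |4p| = 40.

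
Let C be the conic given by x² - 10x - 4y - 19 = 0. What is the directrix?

Only x is squared. Complete the square in x: (x - 5)² = 4(y + 11).
Vertex (5, -11); 4p = 4 so p = 1. Opens up.
Directrix is the horizontal line y = k − p = -11 − (1) = -12.

y = -12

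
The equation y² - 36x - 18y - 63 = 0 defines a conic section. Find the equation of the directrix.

x = -13

Only y is squared. Complete the square in y: (y - 9)² = 36(x + 4).
Vertex (-4, 9); 4p = 36 so p = 9. Opens right.
Directrix is the vertical line x = h − p = -4 − (9) = -13.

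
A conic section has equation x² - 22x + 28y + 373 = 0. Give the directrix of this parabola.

Only x is squared. Complete the square in x: (x - 11)² = -28(y + 9).
Vertex (11, -9); 4p = -28 so p = -7. Opens down.
Directrix is the horizontal line y = k − p = -9 − (-7) = -2.

y = -2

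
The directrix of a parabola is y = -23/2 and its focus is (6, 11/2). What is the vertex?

The vertex is the midpoint between the focus and the directrix along the axis of symmetry.
Axis is vertical (directrix is horizontal). Vertex y-coordinate = (11/2 + (-23/2))/2 = -3; x-coordinate = 6.

(6, -3)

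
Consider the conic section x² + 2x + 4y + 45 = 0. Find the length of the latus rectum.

Only x is squared. Complete the square in x: (x + 1)² = -4(y + 11).
Vertex (-1, -11); 4p = -4 so p = -1. Opens down.
Latus rectum length = |4p| = 4.

4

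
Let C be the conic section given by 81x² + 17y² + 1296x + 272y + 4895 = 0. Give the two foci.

Collect terms: 81(x² + 16x) + 17(y² + 16y) = -4895
Complete the square in x and y: 81(x + 8)² + 17(y + 8)² = -4895 + 5184 + 1088 = 1377
Divide through by 1377 to get (x + 8)²/17 + (y + 8)²/81 = 1.
Ellipse, center (-8, -8), major axis vertical; a² = 81, b² = 17.
c² = a² - b² = 81 - 17 = 64, so c = 8.
Foci lie on the vertical axis through the center: (h, k ± c).

(-8, -16) and (-8, 0)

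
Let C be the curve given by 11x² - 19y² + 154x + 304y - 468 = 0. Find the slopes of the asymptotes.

√209/19 and -√209/19

Rearranging, 11(x² + 14x) -19(y² - 16y) = 468.
11(x + 7)² -19(y - 8)² = 468 + 539 - 1216 = -209
Divide by -209: (y - 8)²/11 - (x + 7)²/19 = 1
Hyperbola, center (-7, 8), transverse axis vertical; a² = 11, b² = 19.
For a vertical hyperbola the asymptotes have slope ±a/b.
Here that is ±√11/√19 = ±√209/19.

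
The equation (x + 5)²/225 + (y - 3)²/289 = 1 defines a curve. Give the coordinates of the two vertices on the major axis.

(-5, -14) and (-5, 20)

Center (-5, 3). The larger denominator 289 sits under the y-term, so the major axis is vertical; a² = 289, b² = 225.
a = 17. Vertices at (h, k ± a).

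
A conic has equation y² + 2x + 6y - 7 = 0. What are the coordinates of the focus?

Only y is squared. Complete the square in y: (y + 3)² = -2(x - 8).
Vertex (8, -3); 4p = -2 so p = -1/2. Opens left.
Focus is p units from the vertex along the axis: (h + p, k).

(15/2, -3)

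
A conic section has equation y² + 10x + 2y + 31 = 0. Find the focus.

(-11/2, -1)

Only y is squared. Complete the square in y: (y + 1)² = -10(x + 3).
Vertex (-3, -1); 4p = -10 so p = -5/2. Opens left.
Focus is p units from the vertex along the axis: (h + p, k).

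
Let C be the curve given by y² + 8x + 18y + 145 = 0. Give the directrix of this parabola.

Only y is squared. Complete the square in y: (y + 9)² = -8(x + 8).
Vertex (-8, -9); 4p = -8 so p = -2. Opens left.
Directrix is the vertical line x = h − p = -8 − (-2) = -6.

x = -6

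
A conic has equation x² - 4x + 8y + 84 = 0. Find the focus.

Only x is squared. Complete the square in x: (x - 2)² = -8(y + 10).
Vertex (2, -10); 4p = -8 so p = -2. Opens down.
Focus is p units from the vertex along the axis: (h, k + p).

(2, -12)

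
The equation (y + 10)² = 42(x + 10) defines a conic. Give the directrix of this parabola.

Vertex (-10, -10); 4p = 42 so p = 21/2. Opens right.
Directrix is the vertical line x = h − p = -10 − (21/2) = -41/2.

x = -41/2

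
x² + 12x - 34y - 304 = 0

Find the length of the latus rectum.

34

Only x is squared. Complete the square in x: (x + 6)² = 34(y + 10).
Vertex (-6, -10); 4p = 34 so p = 17/2. Opens up.
Latus rectum length = |4p| = 34.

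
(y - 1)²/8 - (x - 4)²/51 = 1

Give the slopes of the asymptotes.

Center (4, 1). The positive term is the y-term, so the transverse axis is vertical; a² = 8, b² = 51.
For a vertical hyperbola the asymptotes have slope ±a/b.
Here that is ±2√2/√51 = ±2√102/51.

2√102/51 and -2√102/51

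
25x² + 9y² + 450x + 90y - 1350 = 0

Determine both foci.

Collect terms: 25(x² + 18x) + 9(y² + 10y) = 1350
Completing the square gives 25(x + 9)² + 9(y + 5)² = 1350 + 2025 + 225 = 3600.
Divide through by 3600 to get (x + 9)²/144 + (y + 5)²/400 = 1.
Ellipse, center (-9, -5), major axis vertical; a² = 400, b² = 144.
c² = a² - b² = 400 - 144 = 256, so c = 16.
Foci lie on the vertical axis through the center: (h, k ± c).

(-9, -21) and (-9, 11)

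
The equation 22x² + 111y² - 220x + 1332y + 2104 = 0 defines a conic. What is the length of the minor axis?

2√22

Group the x- and y-terms: 22(x² - 10x) + 111(y² + 12y) = -2104
Completing the square gives 22(x - 5)² + 111(y + 6)² = -2104 + 550 + 3996 = 2442.
Divide by 2442: (x - 5)²/111 + (y + 6)²/22 = 1
Ellipse, center (5, -6), major axis horizontal; a² = 111, b² = 22.
b² = 22 so b = √22; the minor axis has length 2b = 2√22.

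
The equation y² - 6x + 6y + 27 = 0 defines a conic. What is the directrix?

Only y is squared. Complete the square in y: (y + 3)² = 6(x - 3).
Vertex (3, -3); 4p = 6 so p = 3/2. Opens right.
Directrix is the vertical line x = h − p = 3 − (3/2) = 3/2.

x = 3/2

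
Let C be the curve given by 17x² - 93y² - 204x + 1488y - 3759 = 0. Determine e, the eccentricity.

e = √1870/17

Collect terms: 17(x² - 12x) -93(y² - 16y) = 3759
Complete the square: 17(x - 6)² -93(y - 8)² = 3759 + 612 - 5952 = -1581
Divide through by -1581 to get (y - 8)²/17 - (x - 6)²/93 = 1.
Hyperbola, center (6, 8), transverse axis vertical; a² = 17, b² = 93.
c² = a² + b² = 110, so c = √110.
e = c/a = √110/√17 = √1870/17.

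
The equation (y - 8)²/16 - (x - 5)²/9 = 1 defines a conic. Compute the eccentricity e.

e = 5/4

Center (5, 8). The positive term is the y-term, so the transverse axis is vertical; a² = 16, b² = 9.
c² = a² + b² = 25, so c = 5.
e = c/a = 5/4.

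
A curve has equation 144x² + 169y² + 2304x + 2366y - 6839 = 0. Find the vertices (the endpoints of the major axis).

Group the x- and y-terms: 144(x² + 16x) + 169(y² + 14y) = 6839
Completing the square gives 144(x + 8)² + 169(y + 7)² = 6839 + 9216 + 8281 = 24336.
Divide by 24336: (x + 8)²/169 + (y + 7)²/144 = 1
Ellipse, center (-8, -7), major axis horizontal; a² = 169, b² = 144.
a = 13. Vertices at (h ± a, k).

(-21, -7) and (5, -7)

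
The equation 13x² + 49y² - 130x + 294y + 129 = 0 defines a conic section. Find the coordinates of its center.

(5, -3)

13(x² - 10x) + 49(y² + 6y) = -129
Completing the square gives 13(x - 5)² + 49(y + 3)² = -129 + 325 + 441 = 637.
Divide by 637: (x - 5)²/49 + (y + 3)²/13 = 1
Ellipse with center (5, -3).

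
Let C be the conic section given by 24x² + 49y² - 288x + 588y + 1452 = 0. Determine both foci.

(1, -6) and (11, -6)

24(x² - 12x) + 49(y² + 12y) = -1452
Completing the square gives 24(x - 6)² + 49(y + 6)² = -1452 + 864 + 1764 = 1176.
Divide through by 1176 to get (x - 6)²/49 + (y + 6)²/24 = 1.
Ellipse, center (6, -6), major axis horizontal; a² = 49, b² = 24.
c² = a² - b² = 49 - 24 = 25, so c = 5.
Foci lie on the horizontal axis through the center: (h ± c, k).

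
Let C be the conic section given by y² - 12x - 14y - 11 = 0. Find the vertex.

(-5, 7)

Only y is squared. Complete the square in y: (y - 7)² = 12(x + 5).
Vertex (-5, 7); 4p = 12 so p = 3. Opens right.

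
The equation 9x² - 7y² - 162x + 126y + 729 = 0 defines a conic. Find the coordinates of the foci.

Group: 9(x² - 18x) -7(y² - 18y) = -729
9(x - 9)² -7(y - 9)² = -729 + 729 - 567 = -567
Divide by -567: (y - 9)²/81 - (x - 9)²/63 = 1
Hyperbola, center (9, 9), transverse axis vertical; a² = 81, b² = 63.
c² = a² + b² = 81 + 63 = 144, so c = 12.
Foci lie on the vertical axis through the center: (h, k ± c).

(9, -3) and (9, 21)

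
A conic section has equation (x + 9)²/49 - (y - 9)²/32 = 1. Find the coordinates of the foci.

Center (-9, 9). The positive term is the x-term, so the transverse axis is horizontal; a² = 49, b² = 32.
c² = a² + b² = 49 + 32 = 81, so c = 9.
Foci lie on the horizontal axis through the center: (h ± c, k).

(-18, 9) and (0, 9)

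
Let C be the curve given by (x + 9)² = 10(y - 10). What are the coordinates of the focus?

Vertex (-9, 10); 4p = 10 so p = 5/2. Opens up.
Focus is p units from the vertex along the axis: (h, k + p).

(-9, 25/2)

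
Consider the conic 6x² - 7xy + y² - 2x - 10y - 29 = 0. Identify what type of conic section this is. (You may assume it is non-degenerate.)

A = 6, B = -7, C = 1.
Discriminant B² − 4AC = (-7)² − 4·6·1 = 25.
B² − 4AC > 0 ⇒ hyperbola.

hyperbola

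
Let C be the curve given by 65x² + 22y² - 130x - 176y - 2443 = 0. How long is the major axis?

Group the x- and y-terms: 65(x² - 2x) + 22(y² - 8y) = 2443
Completing the square gives 65(x - 1)² + 22(y - 4)² = 2443 + 65 + 352 = 2860.
Dividing both sides by 2860: (x - 1)²/44 + (y - 4)²/130 = 1
Ellipse, center (1, 4), major axis vertical; a² = 130, b² = 44.
a² = 130 so a = √130; the major axis has length 2a = 2√130.

2√130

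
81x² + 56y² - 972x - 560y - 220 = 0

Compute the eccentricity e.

Rearranging, 81(x² - 12x) + 56(y² - 10y) = 220.
Complete the square: 81(x - 6)² + 56(y - 5)² = 220 + 2916 + 1400 = 4536
Dividing both sides by 4536: (x - 6)²/56 + (y - 5)²/81 = 1
Ellipse, center (6, 5), major axis vertical; a² = 81, b² = 56.
c² = a² - b² = 25, so c = 5.
e = c/a = 5/9.

e = 5/9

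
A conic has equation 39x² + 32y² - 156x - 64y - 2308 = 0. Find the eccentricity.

39(x² - 4x) + 32(y² - 2y) = 2308
Complete the square in x and y: 39(x - 2)² + 32(y - 1)² = 2308 + 156 + 32 = 2496
Dividing both sides by 2496: (x - 2)²/64 + (y - 1)²/78 = 1
Ellipse, center (2, 1), major axis vertical; a² = 78, b² = 64.
c² = a² - b² = 14, so c = √14.
e = c/a = √14/√78 = √273/39.

e = √273/39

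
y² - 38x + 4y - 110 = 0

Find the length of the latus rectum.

38

Only y is squared. Complete the square in y: (y + 2)² = 38(x + 3).
Vertex (-3, -2); 4p = 38 so p = 19/2. Opens right.
Latus rectum length = |4p| = 38.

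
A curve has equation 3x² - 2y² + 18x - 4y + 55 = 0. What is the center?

(-3, -1)

Group: 3(x² + 6x) -2(y² + 2y) = -55
Completing the square gives 3(x + 3)² -2(y + 1)² = -55 + 27 - 2 = -30.
Divide by -30: (y + 1)²/15 - (x + 3)²/10 = 1
Hyperbola with center (-3, -1).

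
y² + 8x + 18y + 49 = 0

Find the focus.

Only y is squared. Complete the square in y: (y + 9)² = -8(x - 4).
Vertex (4, -9); 4p = -8 so p = -2. Opens left.
Focus is p units from the vertex along the axis: (h + p, k).

(2, -9)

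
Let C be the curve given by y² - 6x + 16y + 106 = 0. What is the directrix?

Only y is squared. Complete the square in y: (y + 8)² = 6(x - 7).
Vertex (7, -8); 4p = 6 so p = 3/2. Opens right.
Directrix is the vertical line x = h − p = 7 − (3/2) = 11/2.

x = 11/2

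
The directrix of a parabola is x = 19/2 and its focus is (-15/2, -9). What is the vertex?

(1, -9)

The vertex is the midpoint between the focus and the directrix along the axis of symmetry.
Axis is horizontal (directrix is vertical). Vertex x-coordinate = (-15/2 + 19/2)/2 = 1; y-coordinate = -9.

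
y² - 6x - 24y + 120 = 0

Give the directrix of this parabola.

Only y is squared. Complete the square in y: (y - 12)² = 6(x + 4).
Vertex (-4, 12); 4p = 6 so p = 3/2. Opens right.
Directrix is the vertical line x = h − p = -4 − (3/2) = -11/2.

x = -11/2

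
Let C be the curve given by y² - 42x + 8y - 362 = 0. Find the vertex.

Only y is squared. Complete the square in y: (y + 4)² = 42(x + 9).
Vertex (-9, -4); 4p = 42 so p = 21/2. Opens right.

(-9, -4)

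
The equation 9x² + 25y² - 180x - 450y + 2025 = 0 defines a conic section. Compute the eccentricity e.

e = 4/5

Group the x- and y-terms: 9(x² - 20x) + 25(y² - 18y) = -2025
Complete the square in x and y: 9(x - 10)² + 25(y - 9)² = -2025 + 900 + 2025 = 900
Dividing both sides by 900: (x - 10)²/100 + (y - 9)²/36 = 1
Ellipse, center (10, 9), major axis horizontal; a² = 100, b² = 36.
c² = a² - b² = 64, so c = 8.
e = c/a = 8/10 = 4/5.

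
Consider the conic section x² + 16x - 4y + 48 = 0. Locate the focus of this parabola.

Only x is squared. Complete the square in x: (x + 8)² = 4(y + 4).
Vertex (-8, -4); 4p = 4 so p = 1. Opens up.
Focus is p units from the vertex along the axis: (h, k + p).

(-8, -3)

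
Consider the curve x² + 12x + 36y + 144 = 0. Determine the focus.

(-6, -12)

Only x is squared. Complete the square in x: (x + 6)² = -36(y + 3).
Vertex (-6, -3); 4p = -36 so p = -9. Opens down.
Focus is p units from the vertex along the axis: (h, k + p).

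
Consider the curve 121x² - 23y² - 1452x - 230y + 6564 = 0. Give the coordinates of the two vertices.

(6, -16) and (6, 6)

Group the x- and y-terms: 121(x² - 12x) -23(y² + 10y) = -6564
Complete the square in x and y: 121(x - 6)² -23(y + 5)² = -6564 + 4356 - 575 = -2783
Divide through by -2783 to get (y + 5)²/121 - (x - 6)²/23 = 1.
Hyperbola, center (6, -5), transverse axis vertical; a² = 121, b² = 23.
a = 11. Vertices at (h, k ± a).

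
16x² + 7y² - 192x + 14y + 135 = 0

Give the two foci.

Group the x- and y-terms: 16(x² - 12x) + 7(y² + 2y) = -135
Completing the square gives 16(x - 6)² + 7(y + 1)² = -135 + 576 + 7 = 448.
Divide through by 448 to get (x - 6)²/28 + (y + 1)²/64 = 1.
Ellipse, center (6, -1), major axis vertical; a² = 64, b² = 28.
c² = a² - b² = 64 - 28 = 36, so c = 6.
Foci lie on the vertical axis through the center: (h, k ± c).

(6, -7) and (6, 5)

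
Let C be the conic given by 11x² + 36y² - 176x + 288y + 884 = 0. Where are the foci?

Group the x- and y-terms: 11(x² - 16x) + 36(y² + 8y) = -884
Complete the square: 11(x - 8)² + 36(y + 4)² = -884 + 704 + 576 = 396
Divide through by 396 to get (x - 8)²/36 + (y + 4)²/11 = 1.
Ellipse, center (8, -4), major axis horizontal; a² = 36, b² = 11.
c² = a² - b² = 36 - 11 = 25, so c = 5.
Foci lie on the horizontal axis through the center: (h ± c, k).

(3, -4) and (13, -4)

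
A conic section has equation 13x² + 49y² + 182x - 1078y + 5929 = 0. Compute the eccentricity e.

e = 6/7

Group: 13(x² + 14x) + 49(y² - 22y) = -5929
13(x + 7)² + 49(y - 11)² = -5929 + 637 + 5929 = 637
Divide by 637: (x + 7)²/49 + (y - 11)²/13 = 1
Ellipse, center (-7, 11), major axis horizontal; a² = 49, b² = 13.
c² = a² - b² = 36, so c = 6.
e = c/a = 6/7.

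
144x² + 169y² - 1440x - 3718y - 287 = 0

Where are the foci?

Collect terms: 144(x² - 10x) + 169(y² - 22y) = 287
Completing the square gives 144(x - 5)² + 169(y - 11)² = 287 + 3600 + 20449 = 24336.
Divide by 24336: (x - 5)²/169 + (y - 11)²/144 = 1
Ellipse, center (5, 11), major axis horizontal; a² = 169, b² = 144.
c² = a² - b² = 169 - 144 = 25, so c = 5.
Foci lie on the horizontal axis through the center: (h ± c, k).

(0, 11) and (10, 11)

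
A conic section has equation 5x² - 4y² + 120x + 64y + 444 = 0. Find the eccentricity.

e = 3/2

Group: 5(x² + 24x) -4(y² - 16y) = -444
Complete the square in x and y: 5(x + 12)² -4(y - 8)² = -444 + 720 - 256 = 20
Divide by 20: (x + 12)²/4 - (y - 8)²/5 = 1
Hyperbola, center (-12, 8), transverse axis horizontal; a² = 4, b² = 5.
c² = a² + b² = 9, so c = 3.
e = c/a = 3/2.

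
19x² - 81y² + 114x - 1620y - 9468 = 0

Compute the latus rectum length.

38/9

Group: 19(x² + 6x) -81(y² + 20y) = 9468
Complete the square: 19(x + 3)² -81(y + 10)² = 9468 + 171 - 8100 = 1539
Divide through by 1539 to get (x + 3)²/81 - (y + 10)²/19 = 1.
Hyperbola, center (-3, -10), transverse axis horizontal; a² = 81, b² = 19.
Latus rectum length = 2b²/a = 2·19/9 = 38/9.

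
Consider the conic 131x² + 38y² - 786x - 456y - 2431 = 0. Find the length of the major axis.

2√131

Group the x- and y-terms: 131(x² - 6x) + 38(y² - 12y) = 2431
131(x - 3)² + 38(y - 6)² = 2431 + 1179 + 1368 = 4978
Dividing both sides by 4978: (x - 3)²/38 + (y - 6)²/131 = 1
Ellipse, center (3, 6), major axis vertical; a² = 131, b² = 38.
a² = 131 so a = √131; the major axis has length 2a = 2√131.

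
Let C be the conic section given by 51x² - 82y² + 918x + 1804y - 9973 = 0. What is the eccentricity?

e = √10906/82

Rearranging, 51(x² + 18x) -82(y² - 22y) = 9973.
Completing the square gives 51(x + 9)² -82(y - 11)² = 9973 + 4131 - 9922 = 4182.
Divide through by 4182 to get (x + 9)²/82 - (y - 11)²/51 = 1.
Hyperbola, center (-9, 11), transverse axis horizontal; a² = 82, b² = 51.
c² = a² + b² = 133, so c = √133.
e = c/a = √133/√82 = √10906/82.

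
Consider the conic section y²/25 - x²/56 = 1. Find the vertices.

(0, -5) and (0, 5)

Center (0, 0). The positive term is the y-term, so the transverse axis is vertical; a² = 25, b² = 56.
a = 5. Vertices at (h, k ± a).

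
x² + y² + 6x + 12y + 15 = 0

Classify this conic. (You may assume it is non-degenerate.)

No xy term. Coefficients of x² and y² are A = 1, C = 1.
A = C (same sign) ⇒ circle.

circle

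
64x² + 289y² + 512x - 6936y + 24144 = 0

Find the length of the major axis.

34

Collect terms: 64(x² + 8x) + 289(y² - 24y) = -24144
64(x + 4)² + 289(y - 12)² = -24144 + 1024 + 41616 = 18496
Dividing both sides by 18496: (x + 4)²/289 + (y - 12)²/64 = 1
Ellipse, center (-4, 12), major axis horizontal; a² = 289, b² = 64.
a² = 289 so a = 17; the major axis has length 2a = 34.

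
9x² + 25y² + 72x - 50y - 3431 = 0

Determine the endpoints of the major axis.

(-24, 1) and (16, 1)

Group the x- and y-terms: 9(x² + 8x) + 25(y² - 2y) = 3431
Complete the square in x and y: 9(x + 4)² + 25(y - 1)² = 3431 + 144 + 25 = 3600
Dividing both sides by 3600: (x + 4)²/400 + (y - 1)²/144 = 1
Ellipse, center (-4, 1), major axis horizontal; a² = 400, b² = 144.
a = 20. Vertices at (h ± a, k).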